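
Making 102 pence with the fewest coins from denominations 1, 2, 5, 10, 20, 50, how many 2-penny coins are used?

1

102 = 2×50 + 1×2
Count of 2: 1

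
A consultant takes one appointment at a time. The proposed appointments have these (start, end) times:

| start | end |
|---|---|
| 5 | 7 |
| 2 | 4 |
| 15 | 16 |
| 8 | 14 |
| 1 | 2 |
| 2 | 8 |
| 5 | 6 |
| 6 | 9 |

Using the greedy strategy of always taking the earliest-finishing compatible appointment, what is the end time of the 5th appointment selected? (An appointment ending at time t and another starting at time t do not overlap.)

16

Sorted by end: (1,2)  (2,4)  (5,6)  (5,7)  (2,8)  (6,9)  (8,14)  (15,16)
take (1,2); take (2,4); take (5,6); skip (2,8); take (6,9); take (15,16).
Selected: (1,2) (2,4) (5,6) (6,9) (15,16)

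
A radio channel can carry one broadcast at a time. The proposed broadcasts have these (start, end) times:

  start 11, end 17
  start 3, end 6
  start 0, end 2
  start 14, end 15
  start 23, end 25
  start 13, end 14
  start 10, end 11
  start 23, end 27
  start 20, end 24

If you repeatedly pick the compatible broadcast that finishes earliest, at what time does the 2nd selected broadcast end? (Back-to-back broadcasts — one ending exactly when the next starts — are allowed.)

By end time: (0,2), (3,6), (10,11), (13,14), (14,15), (11,17), (20,24), (23,25), (23,27).
Pick (0,2); next start ≥ 2 → (3,6); next start ≥ 6 → (10,11); next start ≥ 11 → (13,14); next start ≥ 14 → (14,15); next start ≥ 15 → (20,24).
Selected: (0,2) (3,6) (10,11) (13,14) (14,15) (20,24)

6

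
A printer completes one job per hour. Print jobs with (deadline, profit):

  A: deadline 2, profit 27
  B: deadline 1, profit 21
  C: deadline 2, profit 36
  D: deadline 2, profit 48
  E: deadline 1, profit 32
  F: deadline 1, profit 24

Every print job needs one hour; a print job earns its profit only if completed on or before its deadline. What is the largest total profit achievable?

By profit: D(d2,48), C(d2,36), E(d1,32), A(d2,27), F(d1,24), B(d1,21)
D→slot 2; C→slot 1; E skipped; A skipped; F skipped; B skipped.
Profit = 36 + 48 = 84

84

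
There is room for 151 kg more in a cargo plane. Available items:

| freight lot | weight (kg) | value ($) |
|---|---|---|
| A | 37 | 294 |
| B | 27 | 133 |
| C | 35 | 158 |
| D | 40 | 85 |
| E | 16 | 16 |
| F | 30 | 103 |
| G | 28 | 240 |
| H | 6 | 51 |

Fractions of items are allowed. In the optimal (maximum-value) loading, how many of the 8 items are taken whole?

5

Order: G (240/28=8.57) > H (51/6=8.50) > A (294/37=7.95) > B (133/27=4.93) > C (158/35=4.51) > F (103/30=3.43) > D (85/40=2.12) > E (16/16=1.00)
Fill: take G (28 @ 240) → take H (6 @ 51) → take A (37 @ 294) → take B (27 @ 133) → take C (35 @ 158) → take 18/30 of F → 61.80; 151/151 used.
5 item(s) taken whole; one partial (take 18/30 of F).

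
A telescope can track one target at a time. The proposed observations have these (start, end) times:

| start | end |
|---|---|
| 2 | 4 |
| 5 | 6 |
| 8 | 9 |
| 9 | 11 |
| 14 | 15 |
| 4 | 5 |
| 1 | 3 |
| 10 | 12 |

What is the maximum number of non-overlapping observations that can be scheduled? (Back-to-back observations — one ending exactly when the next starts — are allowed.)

6

Order by finish time; keep every interval that doesn't clash with the previous kept one.
By end time: (1,3), (2,4), (4,5), (5,6), (8,9), (9,11), (10,12), (14,15).
Pick (1,3); next start ≥ 3 → (4,5); next start ≥ 5 → (5,6); next start ≥ 6 → (8,9); next start ≥ 9 → (9,11); next start ≥ 11 → (14,15).
Selected 6 observations.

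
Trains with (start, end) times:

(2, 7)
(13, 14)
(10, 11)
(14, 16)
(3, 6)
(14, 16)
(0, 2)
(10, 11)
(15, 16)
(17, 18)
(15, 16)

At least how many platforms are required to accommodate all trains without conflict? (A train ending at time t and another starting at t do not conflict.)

4

The answer is the maximum number of intervals overlapping at any instant.
Events (time:±→running): 0:+→1 2:-→0 2:+→1 3:+→2 6:-→1 7:-→0 10:+→1 10:+→2 11:-→1 11:-→0 13:+→1 14:-→0 14:+→1 14:+→2 15:+→3 15:+→4 … peak 4.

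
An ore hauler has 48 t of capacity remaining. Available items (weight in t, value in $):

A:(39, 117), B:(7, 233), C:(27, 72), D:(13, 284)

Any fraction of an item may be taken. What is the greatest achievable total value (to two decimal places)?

601.00

Order: B (233/7=33.29) > D (284/13=21.85) > A (117/39=3.00) > C (72/27=2.67)
Fill: take B (7 @ 233) → take D (13 @ 284) → take 28/39 of A → 84.00; 48/48 used.
Total value = 601.00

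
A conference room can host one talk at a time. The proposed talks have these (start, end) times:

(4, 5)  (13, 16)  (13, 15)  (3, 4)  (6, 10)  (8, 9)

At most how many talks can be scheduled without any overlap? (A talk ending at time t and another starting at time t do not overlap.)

Sort by end time and greedily take each interval whose start is ≥ the last chosen end.
Sorted by end: (3,4)  (4,5)  (8,9)  (6,10)  (13,15)  (13,16)
take (3,4); take (4,5); take (8,9); skip (6,10); take (13,15).
Selected 4 talks.

4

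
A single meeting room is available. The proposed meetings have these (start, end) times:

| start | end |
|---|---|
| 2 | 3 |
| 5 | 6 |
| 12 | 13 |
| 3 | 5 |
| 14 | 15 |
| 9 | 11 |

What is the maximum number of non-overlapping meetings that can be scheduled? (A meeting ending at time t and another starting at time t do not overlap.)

6

Order by finish time; keep every interval that doesn't clash with the previous kept one.
By end time: (2,3), (3,5), (5,6), (9,11), (12,13), (14,15).
Pick (2,3); next start ≥ 3 → (3,5); next start ≥ 5 → (5,6); next start ≥ 6 → (9,11); next start ≥ 11 → (12,13); next start ≥ 13 → (14,15).
Selected 6 meetings.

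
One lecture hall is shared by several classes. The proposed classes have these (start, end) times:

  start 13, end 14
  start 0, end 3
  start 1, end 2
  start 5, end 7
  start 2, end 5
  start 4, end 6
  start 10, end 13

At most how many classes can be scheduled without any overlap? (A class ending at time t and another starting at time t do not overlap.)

5

Sort by end time and greedily take each interval whose start is ≥ the last chosen end.
By end time: (1,2), (0,3), (2,5), (4,6), (5,7), (10,13), (13,14).
Pick (1,2); next start ≥ 2 → (2,5); next start ≥ 5 → (5,7); next start ≥ 7 → (10,13); next start ≥ 13 → (13,14).
Selected 5 classes.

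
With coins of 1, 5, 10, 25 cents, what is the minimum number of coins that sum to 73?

7

73 − 2×25→23 − 2×10→3 − 3×1→0
Total coins = 2 + 2 + 3 = 7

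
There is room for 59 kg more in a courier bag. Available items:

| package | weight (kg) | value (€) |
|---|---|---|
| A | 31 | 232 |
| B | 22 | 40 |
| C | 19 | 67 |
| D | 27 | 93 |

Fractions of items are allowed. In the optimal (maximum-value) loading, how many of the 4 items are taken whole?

Greedy by value/weight ratio, highest first.
Order: A (232/31=7.48) > C (67/19=3.53) > D (93/27=3.44) > B (40/22=1.82)
Fill: take A (31 @ 232) → take C (19 @ 67) → take 9/27 of D → 31.00; 59/59 used.
2 item(s) taken whole; one partial (take 9/27 of D).

2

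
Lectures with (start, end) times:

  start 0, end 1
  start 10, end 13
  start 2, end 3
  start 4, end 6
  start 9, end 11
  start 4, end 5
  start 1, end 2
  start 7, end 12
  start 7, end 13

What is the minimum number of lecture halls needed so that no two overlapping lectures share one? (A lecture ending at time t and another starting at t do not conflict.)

The answer is the maximum number of intervals overlapping at any instant.
Events (time:±→running): 0:+→1 1:-→0 1:+→1 2:-→0 2:+→1 3:-→0 4:+→1 4:+→2 5:-→1 6:-→0 7:+→1 7:+→2 9:+→3 10:+→4 … peak 4.

4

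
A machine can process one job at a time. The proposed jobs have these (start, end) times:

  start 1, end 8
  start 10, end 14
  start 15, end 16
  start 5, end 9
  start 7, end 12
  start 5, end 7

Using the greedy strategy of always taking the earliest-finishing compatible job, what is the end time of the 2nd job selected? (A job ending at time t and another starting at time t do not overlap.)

12

Sorted by end: (5,7)  (1,8)  (5,9)  (7,12)  (10,14)  (15,16)
take (5,7); take (7,12); take (15,16).
Selected: (5,7) (7,12) (15,16)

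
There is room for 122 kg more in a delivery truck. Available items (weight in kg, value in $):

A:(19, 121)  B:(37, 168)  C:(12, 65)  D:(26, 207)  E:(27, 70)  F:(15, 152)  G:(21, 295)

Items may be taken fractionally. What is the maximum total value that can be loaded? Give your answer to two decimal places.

971.68

Ratios (sorted): G 14.05, F 10.13, D 7.96, A 6.37, C 5.42, B 4.54, E 2.59
take G (21 @ 295); take F (15 @ 152); take D (26 @ 207); take A (19 @ 121); take C (12 @ 65); take 29/37 of B → 131.68. Capacity used 122/122.
Total value = 971.68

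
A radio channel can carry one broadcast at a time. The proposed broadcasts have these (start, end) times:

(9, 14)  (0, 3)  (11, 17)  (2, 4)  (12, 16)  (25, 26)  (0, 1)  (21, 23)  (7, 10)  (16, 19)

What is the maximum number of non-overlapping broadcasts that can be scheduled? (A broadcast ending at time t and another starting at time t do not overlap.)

Sort by end time and greedily take each interval whose start is ≥ the last chosen end.
Sorted by end: (0,1)  (0,3)  (2,4)  (7,10)  (9,14)  (12,16)  (11,17)  (16,19)  (21,23)  (25,26)
take (0,1); take (2,4); take (7,10); take (12,16); skip (11,17); take (16,19); take (21,23); take (25,26).
Selected 7 broadcasts.

7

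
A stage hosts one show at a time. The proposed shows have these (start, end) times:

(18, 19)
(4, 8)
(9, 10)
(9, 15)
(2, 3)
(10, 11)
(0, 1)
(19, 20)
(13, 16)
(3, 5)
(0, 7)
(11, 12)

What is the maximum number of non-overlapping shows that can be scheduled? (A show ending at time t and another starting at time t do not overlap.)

By end time: (0,1), (2,3), (3,5), (0,7), (4,8), (9,10), (10,11), (11,12), (9,15), (13,16), (18,19), (19,20).
Pick (0,1); next start ≥ 1 → (2,3); next start ≥ 3 → (3,5); next start ≥ 5 → (9,10); next start ≥ 10 → (10,11); next start ≥ 11 → (11,12); next start ≥ 12 → (13,16); next start ≥ 16 → (18,19); next start ≥ 19 → (19,20).
Selected 9 shows.

9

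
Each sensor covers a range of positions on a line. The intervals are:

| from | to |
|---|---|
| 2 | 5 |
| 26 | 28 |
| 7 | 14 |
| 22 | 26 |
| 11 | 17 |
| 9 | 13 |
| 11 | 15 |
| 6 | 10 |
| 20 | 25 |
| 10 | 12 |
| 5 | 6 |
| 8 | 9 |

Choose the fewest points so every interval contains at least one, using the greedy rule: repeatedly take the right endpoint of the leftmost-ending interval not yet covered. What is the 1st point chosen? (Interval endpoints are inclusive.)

Sorted: [2,5] [5,6] [8,9] [6,10] [10,12] [9,13] [7,14] [11,15] [11,17] [20,25] [22,26] [26,28]
{[2,5],[5,6]} hit by 5; {[8,9],[6,10]} hit by 9; {[10,12],[9,13],[7,14],[11,15],[11,17]} hit by 12; {[20,25],[22,26]} hit by 25; {[26,28]} hit by 28.
Points: 5, 9, 12, 25, 28 (5 total).

5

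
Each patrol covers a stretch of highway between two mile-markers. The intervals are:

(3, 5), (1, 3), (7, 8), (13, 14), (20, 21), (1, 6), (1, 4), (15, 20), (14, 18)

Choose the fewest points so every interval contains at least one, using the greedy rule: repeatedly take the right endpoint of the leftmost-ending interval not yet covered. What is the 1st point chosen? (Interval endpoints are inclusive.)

By right end: [1,3]  [1,4]  [3,5]  [1,6]  [7,8]  [13,14]  [14,18]  [15,20]  [20,21]
[1,3] uncovered → point at 3; [7,8] uncovered → point at 8; [13,14] uncovered → point at 14; [15,20] uncovered → point at 20.
Points: 3, 8, 14, 20 (4 total).

3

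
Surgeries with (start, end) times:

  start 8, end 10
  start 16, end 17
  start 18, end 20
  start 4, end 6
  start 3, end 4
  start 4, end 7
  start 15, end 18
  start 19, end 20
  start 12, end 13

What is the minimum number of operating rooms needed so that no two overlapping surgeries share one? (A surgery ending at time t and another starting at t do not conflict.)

Events (time:±→running): 3:+→1 4:-→0 4:+→1 4:+→2 … peak 2.

2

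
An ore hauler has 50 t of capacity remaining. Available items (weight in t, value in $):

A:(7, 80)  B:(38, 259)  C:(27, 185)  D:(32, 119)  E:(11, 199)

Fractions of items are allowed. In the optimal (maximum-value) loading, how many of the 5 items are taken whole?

3

Ratios (sorted): E 18.09, A 11.43, C 6.85, B 6.82, D 3.72
take E (11 @ 199); take A (7 @ 80); take C (27 @ 185); take 5/38 of B → 34.08. Capacity used 50/50.
3 item(s) taken whole; one partial (take 5/38 of B).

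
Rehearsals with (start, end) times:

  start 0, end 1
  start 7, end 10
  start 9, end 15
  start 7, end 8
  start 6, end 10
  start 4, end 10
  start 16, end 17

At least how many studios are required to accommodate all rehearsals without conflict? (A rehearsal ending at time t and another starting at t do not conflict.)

Count concurrent intervals with a sweep; the peak is the room count.
Events (time:±→running): 0:+→1 1:-→0 4:+→1 6:+→2 7:+→3 7:+→4 … peak 4.

4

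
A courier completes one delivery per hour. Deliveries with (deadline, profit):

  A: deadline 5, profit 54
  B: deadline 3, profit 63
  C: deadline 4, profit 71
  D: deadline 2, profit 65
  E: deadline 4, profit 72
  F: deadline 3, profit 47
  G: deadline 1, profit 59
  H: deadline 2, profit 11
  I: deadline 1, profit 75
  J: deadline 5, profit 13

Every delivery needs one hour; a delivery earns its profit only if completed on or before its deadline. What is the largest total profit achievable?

337

Sort by profit descending; place each in the latest free slot ≤ its deadline.
By profit: I(d1,75), E(d4,72), C(d4,71), D(d2,65), B(d3,63), G(d1,59), A(d5,54), F(d3,47), J(d5,13), H(d2,11)
I→slot 1; E→slot 4; C→slot 3; D→slot 2; B skipped; G skipped; A→slot 5; F skipped; J skipped; H skipped.
Profit = 75 + 65 + 71 + 72 + 54 = 337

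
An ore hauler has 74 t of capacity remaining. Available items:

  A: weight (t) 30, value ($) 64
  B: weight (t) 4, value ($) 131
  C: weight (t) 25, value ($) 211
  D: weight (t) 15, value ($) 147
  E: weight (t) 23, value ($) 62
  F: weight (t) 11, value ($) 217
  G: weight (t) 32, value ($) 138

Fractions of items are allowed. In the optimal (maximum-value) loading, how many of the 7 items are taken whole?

4

Sort by value per unit weight and fill in that order.
Ratios (sorted): B 32.75, F 19.73, D 9.80, C 8.44, G 4.31, E 2.70, A 2.13
take B (4 @ 131); take F (11 @ 217); take D (15 @ 147); take C (25 @ 211); take 19/32 of G → 81.94. Capacity used 74/74.
4 item(s) taken whole; one partial (take 19/32 of G).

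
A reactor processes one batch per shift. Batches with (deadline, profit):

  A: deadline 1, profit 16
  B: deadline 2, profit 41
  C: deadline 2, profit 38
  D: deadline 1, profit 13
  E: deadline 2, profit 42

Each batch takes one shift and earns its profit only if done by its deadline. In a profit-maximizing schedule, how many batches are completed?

Sort by profit descending; place each in the latest free slot ≤ its deadline.
Profit order: E=42 B=41 C=38 A=16 D=13
Assign: E→slot 2, B→slot 1, C skipped, A skipped, D skipped.
Slots: [1:B] [2:E]
2 of 5 scheduled.

2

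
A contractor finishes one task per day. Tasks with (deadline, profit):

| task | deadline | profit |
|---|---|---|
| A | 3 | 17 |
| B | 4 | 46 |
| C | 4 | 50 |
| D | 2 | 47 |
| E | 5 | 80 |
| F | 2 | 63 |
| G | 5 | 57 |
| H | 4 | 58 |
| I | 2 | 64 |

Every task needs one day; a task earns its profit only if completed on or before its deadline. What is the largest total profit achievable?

Profit order: E=80 I=64 F=63 H=58 G=57 C=50 D=47 B=46 A=17
Assign: E→slot 5, I→slot 2, F→slot 1, H→slot 4, G→slot 3, C skipped, D skipped, B skipped, A skipped.
Slots: [1:F] [2:I] [3:G] [4:H] [5:E]
Profit = 63 + 64 + 57 + 58 + 80 = 322

322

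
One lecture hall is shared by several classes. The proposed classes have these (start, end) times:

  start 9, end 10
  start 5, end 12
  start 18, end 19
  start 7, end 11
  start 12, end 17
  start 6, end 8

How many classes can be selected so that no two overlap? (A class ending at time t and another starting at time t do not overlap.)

By end time: (6,8), (9,10), (7,11), (5,12), (12,17), (18,19).
Pick (6,8); next start ≥ 8 → (9,10); next start ≥ 10 → (12,17); next start ≥ 17 → (18,19).
Selected 4 classes.

4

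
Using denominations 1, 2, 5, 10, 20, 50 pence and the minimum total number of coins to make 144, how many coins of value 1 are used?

0

144 = 2×50 + 2×20 + 2×2
Count of 1: 0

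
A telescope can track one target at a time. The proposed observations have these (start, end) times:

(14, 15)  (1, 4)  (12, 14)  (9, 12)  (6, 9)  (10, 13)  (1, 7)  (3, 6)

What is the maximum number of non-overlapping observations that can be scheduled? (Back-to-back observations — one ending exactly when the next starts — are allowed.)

5

Sorted by end: (1,4)  (3,6)  (1,7)  (6,9)  (9,12)  (10,13)  (12,14)  (14,15)
take (1,4); skip (3,6); take (6,9); take (9,12); take (12,14); take (14,15).
Selected 5 observations.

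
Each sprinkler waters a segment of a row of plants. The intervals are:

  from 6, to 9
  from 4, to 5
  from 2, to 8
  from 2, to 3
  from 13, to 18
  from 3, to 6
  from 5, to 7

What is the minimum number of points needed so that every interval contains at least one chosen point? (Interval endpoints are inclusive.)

4

Sort by right endpoint; whenever an interval is uncovered, place a point at its right end.
By right end: [2,3]  [4,5]  [3,6]  [5,7]  [2,8]  [6,9]  [13,18]
[2,3] uncovered → point at 3; [4,5] uncovered → point at 5; [6,9] uncovered → point at 9; [13,18] uncovered → point at 18.
Points: 3, 5, 9, 18 (4 total).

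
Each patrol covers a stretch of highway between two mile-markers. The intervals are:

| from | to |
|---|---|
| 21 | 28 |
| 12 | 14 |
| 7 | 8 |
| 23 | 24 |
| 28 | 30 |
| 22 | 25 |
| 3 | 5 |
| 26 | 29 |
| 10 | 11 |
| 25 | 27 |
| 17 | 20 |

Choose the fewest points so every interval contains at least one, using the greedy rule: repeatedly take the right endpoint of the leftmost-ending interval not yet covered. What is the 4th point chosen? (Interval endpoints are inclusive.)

By right end: [3,5]  [7,8]  [10,11]  [12,14]  [17,20]  [23,24]  [22,25]  [25,27]  [21,28]  [26,29]  [28,30]
[3,5] uncovered → point at 5; [7,8] uncovered → point at 8; [10,11] uncovered → point at 11; [12,14] uncovered → point at 14; [17,20] uncovered → point at 20; [23,24] uncovered → point at 24; [25,27] uncovered → point at 27; [28,30] uncovered → point at 30.
Points: 5, 8, 11, 14, 20, 24, 27, 30 (8 total).

14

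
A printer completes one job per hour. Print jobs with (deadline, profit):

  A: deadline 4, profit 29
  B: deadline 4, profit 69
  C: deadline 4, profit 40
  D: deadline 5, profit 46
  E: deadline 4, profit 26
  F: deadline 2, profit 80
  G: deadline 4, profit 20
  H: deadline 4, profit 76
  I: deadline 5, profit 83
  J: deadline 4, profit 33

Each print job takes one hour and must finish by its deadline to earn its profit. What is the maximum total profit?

354

Take jobs in profit order; each goes to the latest open slot no later than its deadline.
By profit: I(d5,83), F(d2,80), H(d4,76), B(d4,69), D(d5,46), C(d4,40), J(d4,33), A(d4,29), E(d4,26), G(d4,20)
I→slot 5; F→slot 2; H→slot 4; B→slot 3; D→slot 1; C skipped; J skipped; A skipped; E skipped; G skipped.
Profit = 46 + 80 + 69 + 76 + 83 = 354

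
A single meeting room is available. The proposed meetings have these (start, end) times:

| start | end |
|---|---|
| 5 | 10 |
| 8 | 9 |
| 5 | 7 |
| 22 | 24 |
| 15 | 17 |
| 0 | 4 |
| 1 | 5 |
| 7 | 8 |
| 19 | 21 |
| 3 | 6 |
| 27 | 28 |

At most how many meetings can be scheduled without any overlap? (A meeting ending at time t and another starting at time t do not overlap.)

Greedy by earliest finish: after sorting by end time, pick each interval compatible with the last pick.
By end time: (0,4), (1,5), (3,6), (5,7), (7,8), (8,9), (5,10), (15,17), (19,21), (22,24), (27,28).
Pick (0,4); next start ≥ 4 → (5,7); next start ≥ 7 → (7,8); next start ≥ 8 → (8,9); next start ≥ 9 → (15,17); next start ≥ 17 → (19,21); next start ≥ 21 → (22,24); next start ≥ 24 → (27,28).
Selected 8 meetings.

8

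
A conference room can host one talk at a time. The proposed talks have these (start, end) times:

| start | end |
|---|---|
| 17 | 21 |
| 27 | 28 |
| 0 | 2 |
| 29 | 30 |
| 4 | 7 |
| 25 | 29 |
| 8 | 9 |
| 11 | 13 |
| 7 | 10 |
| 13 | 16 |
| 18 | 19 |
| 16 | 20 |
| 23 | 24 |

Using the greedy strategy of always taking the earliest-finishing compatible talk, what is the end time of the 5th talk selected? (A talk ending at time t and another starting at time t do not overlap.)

16

Order by finish time; keep every interval that doesn't clash with the previous kept one.
By end time: (0,2), (4,7), (8,9), (7,10), (11,13), (13,16), (18,19), (16,20), (17,21), (23,24), (27,28), (25,29), (29,30).
Pick (0,2); next start ≥ 2 → (4,7); next start ≥ 7 → (8,9); next start ≥ 9 → (11,13); next start ≥ 13 → (13,16); next start ≥ 16 → (18,19); next start ≥ 19 → (23,24); next start ≥ 24 → (27,28); next start ≥ 28 → (29,30).
Selected: (0,2) (4,7) (8,9) (11,13) (13,16) (18,19) (23,24) (27,28) (29,30)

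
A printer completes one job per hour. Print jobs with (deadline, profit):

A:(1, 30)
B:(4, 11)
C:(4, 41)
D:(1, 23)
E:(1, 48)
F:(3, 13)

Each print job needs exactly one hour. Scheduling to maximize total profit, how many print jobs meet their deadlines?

4

Take jobs in profit order; each goes to the latest open slot no later than its deadline.
Profit order: E=48 C=41 A=30 D=23 F=13 B=11
Assign: E→slot 1, C→slot 4, A skipped, D skipped, F→slot 3, B→slot 2.
Slots: [1:E] [2:B] [3:F] [4:C]
4 of 6 scheduled.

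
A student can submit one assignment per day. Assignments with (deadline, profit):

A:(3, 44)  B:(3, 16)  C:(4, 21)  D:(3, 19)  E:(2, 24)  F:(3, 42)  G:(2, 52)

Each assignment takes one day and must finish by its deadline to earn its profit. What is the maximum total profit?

Take jobs in profit order; each goes to the latest open slot no later than its deadline.
By profit: G(d2,52), A(d3,44), F(d3,42), E(d2,24), C(d4,21), D(d3,19), B(d3,16)
G→slot 2; A→slot 3; F→slot 1; E skipped; C→slot 4; D skipped; B skipped.
Profit = 42 + 52 + 44 + 21 = 159

159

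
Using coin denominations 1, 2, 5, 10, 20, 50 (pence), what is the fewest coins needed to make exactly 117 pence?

5

117 = 2×50 + 1×10 + 1×5 + 1×2
Total coins = 2 + 1 + 1 + 1 = 5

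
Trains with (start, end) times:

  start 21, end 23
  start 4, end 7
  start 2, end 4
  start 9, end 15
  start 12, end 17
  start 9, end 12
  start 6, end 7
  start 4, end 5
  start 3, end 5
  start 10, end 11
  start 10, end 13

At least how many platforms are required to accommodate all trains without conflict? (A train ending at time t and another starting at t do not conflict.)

The answer is the maximum number of intervals overlapping at any instant.
starts: [2, 3, 4, 4, 6, 9, 9, 10, 10, 12, 21]
ends:   [4, 5, 5, 7, 7, 11, 12, 13, 15, 17, 23]
s2→1 s3→2 e4→1 s4→2 s4→3 e5→2 e5→1 s6→2 e7→1 e7→0 s9→1 s9→2 s10→3 s10→4  — peak 4.

4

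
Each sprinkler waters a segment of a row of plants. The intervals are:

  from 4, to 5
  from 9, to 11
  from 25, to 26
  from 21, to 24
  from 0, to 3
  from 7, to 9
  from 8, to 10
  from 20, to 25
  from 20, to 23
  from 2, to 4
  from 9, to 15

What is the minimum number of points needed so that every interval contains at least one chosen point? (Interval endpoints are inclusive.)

5

Process intervals by earliest right end; each time one isn't hit yet, stab at its right endpoint.
By right end: [0,3]  [2,4]  [4,5]  [7,9]  [8,10]  [9,11]  [9,15]  [20,23]  [21,24]  [20,25]  [25,26]
[0,3] uncovered → point at 3; [4,5] uncovered → point at 5; [7,9] uncovered → point at 9; [20,23] uncovered → point at 23; [25,26] uncovered → point at 26.
Points: 3, 5, 9, 23, 26 (5 total).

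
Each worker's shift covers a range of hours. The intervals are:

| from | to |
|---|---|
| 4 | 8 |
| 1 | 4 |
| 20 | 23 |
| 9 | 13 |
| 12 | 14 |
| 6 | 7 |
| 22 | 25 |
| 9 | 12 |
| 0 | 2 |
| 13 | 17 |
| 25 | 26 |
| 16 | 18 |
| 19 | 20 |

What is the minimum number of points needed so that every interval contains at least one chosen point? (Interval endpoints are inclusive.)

By right end: [0,2]  [1,4]  [6,7]  [4,8]  [9,12]  [9,13]  [12,14]  [13,17]  [16,18]  [19,20]  [20,23]  [22,25]  [25,26]
[0,2] uncovered → point at 2; [6,7] uncovered → point at 7; [9,12] uncovered → point at 12; [13,17] uncovered → point at 17; [19,20] uncovered → point at 20; [22,25] uncovered → point at 25.
Points: 2, 7, 12, 17, 20, 25 (6 total).

6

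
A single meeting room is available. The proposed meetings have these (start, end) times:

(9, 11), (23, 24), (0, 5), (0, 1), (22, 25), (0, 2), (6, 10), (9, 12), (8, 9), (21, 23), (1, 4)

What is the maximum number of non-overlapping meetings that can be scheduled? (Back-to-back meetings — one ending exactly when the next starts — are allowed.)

6

Order by finish time; keep every interval that doesn't clash with the previous kept one.
By end time: (0,1), (0,2), (1,4), (0,5), (8,9), (6,10), (9,11), (9,12), (21,23), (23,24), (22,25).
Pick (0,1); next start ≥ 1 → (1,4); next start ≥ 4 → (8,9); next start ≥ 9 → (9,11); next start ≥ 11 → (21,23); next start ≥ 23 → (23,24).
Selected 6 meetings.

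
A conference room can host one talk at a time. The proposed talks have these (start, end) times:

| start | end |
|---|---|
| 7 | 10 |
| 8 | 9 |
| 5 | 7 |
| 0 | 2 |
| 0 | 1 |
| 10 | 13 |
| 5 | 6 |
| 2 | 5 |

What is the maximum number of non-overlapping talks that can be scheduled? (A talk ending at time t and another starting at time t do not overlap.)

Sorted by end: (0,1)  (0,2)  (2,5)  (5,6)  (5,7)  (8,9)  (7,10)  (10,13)
take (0,1); skip (0,2); take (2,5); take (5,6); skip (5,7); take (8,9); take (10,13).
Selected 5 talks.

5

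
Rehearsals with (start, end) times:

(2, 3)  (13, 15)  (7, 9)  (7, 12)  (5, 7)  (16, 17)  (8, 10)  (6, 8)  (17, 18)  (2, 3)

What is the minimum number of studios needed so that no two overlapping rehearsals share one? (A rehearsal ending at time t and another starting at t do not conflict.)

3

Events (time:±→running): 2:+→1 2:+→2 3:-→1 3:-→0 5:+→1 6:+→2 7:-→1 7:+→2 7:+→3 … peak 3.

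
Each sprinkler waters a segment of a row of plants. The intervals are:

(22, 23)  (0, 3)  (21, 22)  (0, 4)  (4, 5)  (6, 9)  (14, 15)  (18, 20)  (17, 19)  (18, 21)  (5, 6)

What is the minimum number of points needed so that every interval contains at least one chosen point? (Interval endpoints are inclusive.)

Sort by right endpoint; whenever an interval is uncovered, place a point at its right end.
By right end: [0,3]  [0,4]  [4,5]  [5,6]  [6,9]  [14,15]  [17,19]  [18,20]  [18,21]  [21,22]  [22,23]
[0,3] uncovered → point at 3; [4,5] uncovered → point at 5; [6,9] uncovered → point at 9; [14,15] uncovered → point at 15; [17,19] uncovered → point at 19; [21,22] uncovered → point at 22.
Points: 3, 5, 9, 15, 19, 22 (6 total).

6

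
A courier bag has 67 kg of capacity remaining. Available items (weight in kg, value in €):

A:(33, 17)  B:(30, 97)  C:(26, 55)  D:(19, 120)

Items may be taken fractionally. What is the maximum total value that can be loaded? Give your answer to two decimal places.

Greedy by value/weight ratio, highest first.
Ratios (sorted): D 6.32, B 3.23, C 2.12, A 0.52
take D (19 @ 120); take B (30 @ 97); take 18/26 of C → 38.08. Capacity used 67/67.
Total value = 255.08

255.08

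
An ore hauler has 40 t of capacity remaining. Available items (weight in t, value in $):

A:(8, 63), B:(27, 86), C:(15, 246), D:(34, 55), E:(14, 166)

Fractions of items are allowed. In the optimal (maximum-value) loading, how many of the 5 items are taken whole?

3

Greedy by value/weight ratio, highest first.
Order: C (246/15=16.40) > E (166/14=11.86) > A (63/8=7.88) > B (86/27=3.19) > D (55/34=1.62)
Fill: take C (15 @ 246) → take E (14 @ 166) → take A (8 @ 63) → take 3/27 of B → 9.56; 40/40 used.
3 item(s) taken whole; one partial (take 3/27 of B).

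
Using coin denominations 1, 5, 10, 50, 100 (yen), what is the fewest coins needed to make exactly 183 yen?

8

183 − 1×100→83 − 1×50→33 − 3×10→3 − 3×1→0
Total coins = 1 + 1 + 3 + 3 = 8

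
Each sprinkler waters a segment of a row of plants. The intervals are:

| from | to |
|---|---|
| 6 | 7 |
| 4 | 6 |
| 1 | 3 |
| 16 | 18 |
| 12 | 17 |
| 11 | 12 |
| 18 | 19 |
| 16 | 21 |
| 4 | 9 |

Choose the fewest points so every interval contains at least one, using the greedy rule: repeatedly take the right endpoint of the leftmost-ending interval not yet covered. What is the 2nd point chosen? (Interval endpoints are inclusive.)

6

Sort by right endpoint; whenever an interval is uncovered, place a point at its right end.
Sorted: [1,3] [4,6] [6,7] [4,9] [11,12] [12,17] [16,18] [18,19] [16,21]
{[1,3]} hit by 3; {[4,6],[6,7],[4,9]} hit by 6; {[11,12],[12,17]} hit by 12; {[16,18],[18,19],[16,21]} hit by 18.
Points: 3, 6, 12, 18 (4 total).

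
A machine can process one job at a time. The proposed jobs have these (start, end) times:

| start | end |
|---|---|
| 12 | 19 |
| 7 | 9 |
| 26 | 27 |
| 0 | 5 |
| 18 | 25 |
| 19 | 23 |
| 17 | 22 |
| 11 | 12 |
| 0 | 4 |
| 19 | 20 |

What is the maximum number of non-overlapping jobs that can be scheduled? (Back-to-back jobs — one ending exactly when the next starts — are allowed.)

By end time: (0,4), (0,5), (7,9), (11,12), (12,19), (19,20), (17,22), (19,23), (18,25), (26,27).
Pick (0,4); next start ≥ 4 → (7,9); next start ≥ 9 → (11,12); next start ≥ 12 → (12,19); next start ≥ 19 → (19,20); next start ≥ 20 → (26,27).
Selected 6 jobs.

6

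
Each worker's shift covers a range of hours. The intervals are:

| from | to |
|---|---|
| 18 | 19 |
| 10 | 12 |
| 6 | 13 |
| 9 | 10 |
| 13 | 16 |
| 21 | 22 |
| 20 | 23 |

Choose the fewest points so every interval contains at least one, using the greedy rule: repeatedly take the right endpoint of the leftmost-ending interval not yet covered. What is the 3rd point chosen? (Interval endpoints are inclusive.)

Process intervals by earliest right end; each time one isn't hit yet, stab at its right endpoint.
By right end: [9,10]  [10,12]  [6,13]  [13,16]  [18,19]  [21,22]  [20,23]
[9,10] uncovered → point at 10; [13,16] uncovered → point at 16; [18,19] uncovered → point at 19; [21,22] uncovered → point at 22.
Points: 10, 16, 19, 22 (4 total).

19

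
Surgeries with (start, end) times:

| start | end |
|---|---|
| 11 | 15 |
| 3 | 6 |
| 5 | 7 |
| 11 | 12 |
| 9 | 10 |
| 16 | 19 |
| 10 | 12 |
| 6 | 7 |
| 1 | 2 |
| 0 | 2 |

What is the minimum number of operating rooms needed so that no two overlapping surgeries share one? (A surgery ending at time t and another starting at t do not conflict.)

starts: [0, 1, 3, 5, 6, 9, 10, 11, 11, 16]
ends:   [2, 2, 6, 7, 7, 10, 12, 12, 15, 19]
s0→1 s1→2 e2→1 e2→0 s3→1 s5→2 e6→1 s6→2 e7→1 e7→0 s9→1 e10→0 s10→1 s11→2 s11→3  — peak 3.

3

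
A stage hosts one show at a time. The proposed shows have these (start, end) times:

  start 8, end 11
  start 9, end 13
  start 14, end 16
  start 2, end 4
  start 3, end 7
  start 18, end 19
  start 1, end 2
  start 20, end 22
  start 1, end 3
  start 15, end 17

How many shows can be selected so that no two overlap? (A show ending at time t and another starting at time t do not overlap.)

Greedy by earliest finish: after sorting by end time, pick each interval compatible with the last pick.
Sorted by end: (1,2)  (1,3)  (2,4)  (3,7)  (8,11)  (9,13)  (14,16)  (15,17)  (18,19)  (20,22)
take (1,2); take (2,4); skip (3,7); take (8,11); take (14,16); take (18,19); take (20,22).
Selected 6 shows.

6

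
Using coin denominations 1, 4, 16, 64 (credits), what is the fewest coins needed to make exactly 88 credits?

Greedy: take as many of the largest coin as possible, then repeat with the remainder.
88 − 1×64→24 − 1×16→8 − 2×4→0
Total coins = 1 + 1 + 2 = 4

4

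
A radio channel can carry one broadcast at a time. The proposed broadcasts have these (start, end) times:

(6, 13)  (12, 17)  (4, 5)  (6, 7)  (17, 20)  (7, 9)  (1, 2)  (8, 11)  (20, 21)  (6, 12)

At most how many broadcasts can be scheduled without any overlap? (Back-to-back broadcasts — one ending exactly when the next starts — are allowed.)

Greedy by earliest finish: after sorting by end time, pick each interval compatible with the last pick.
Sorted by end: (1,2)  (4,5)  (6,7)  (7,9)  (8,11)  (6,12)  (6,13)  (12,17)  (17,20)  (20,21)
take (1,2); take (4,5); take (6,7); take (7,9); skip (8,11); take (12,17); take (17,20); take (20,21).
Selected 7 broadcasts.

7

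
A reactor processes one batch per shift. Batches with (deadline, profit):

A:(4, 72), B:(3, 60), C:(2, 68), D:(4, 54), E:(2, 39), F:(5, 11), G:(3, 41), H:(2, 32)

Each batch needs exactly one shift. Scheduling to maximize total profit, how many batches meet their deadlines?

5

Take jobs in profit order; each goes to the latest open slot no later than its deadline.
Profit order: A=72 C=68 B=60 D=54 G=41 E=39 H=32 F=11
Assign: A→slot 4, C→slot 2, B→slot 3, D→slot 1, G skipped, E skipped, H skipped, F→slot 5.
Slots: [1:D] [2:C] [3:B] [4:A] [5:F]
5 of 8 scheduled.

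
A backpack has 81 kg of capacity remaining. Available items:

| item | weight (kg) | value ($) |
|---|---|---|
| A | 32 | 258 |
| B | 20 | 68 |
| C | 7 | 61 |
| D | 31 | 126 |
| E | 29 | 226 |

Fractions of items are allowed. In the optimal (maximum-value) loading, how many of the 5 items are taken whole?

3

Sort by value per unit weight and fill in that order.
Ratios (sorted): C 8.71, A 8.06, E 7.79, D 4.06, B 3.40
take C (7 @ 61); take A (32 @ 258); take E (29 @ 226); take 13/31 of D → 52.84. Capacity used 81/81.
3 item(s) taken whole; one partial (take 13/31 of D).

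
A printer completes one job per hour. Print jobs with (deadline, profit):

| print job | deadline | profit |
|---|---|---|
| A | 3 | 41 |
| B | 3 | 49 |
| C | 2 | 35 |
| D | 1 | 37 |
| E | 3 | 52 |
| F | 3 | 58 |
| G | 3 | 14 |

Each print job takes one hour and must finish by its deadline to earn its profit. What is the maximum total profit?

159

Take jobs in profit order; each goes to the latest open slot no later than its deadline.
By profit: F(d3,58), E(d3,52), B(d3,49), A(d3,41), D(d1,37), C(d2,35), G(d3,14)
F→slot 3; E→slot 2; B→slot 1; A skipped; D skipped; C skipped; G skipped.
Profit = 49 + 52 + 58 = 159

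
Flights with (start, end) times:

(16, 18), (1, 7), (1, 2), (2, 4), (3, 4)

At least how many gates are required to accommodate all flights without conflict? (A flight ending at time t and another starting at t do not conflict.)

3

starts: [1, 1, 2, 3, 16]
ends:   [2, 4, 4, 7, 18]
s1→1 s1→2 e2→1 s2→2 s3→3  — peak 3.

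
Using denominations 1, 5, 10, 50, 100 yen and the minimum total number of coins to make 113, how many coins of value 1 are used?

Use the largest denomination that fits, subtract, and repeat.
113 − 1×100→13 − 1×10→3 − 3×1→0
Count of 1: 3

3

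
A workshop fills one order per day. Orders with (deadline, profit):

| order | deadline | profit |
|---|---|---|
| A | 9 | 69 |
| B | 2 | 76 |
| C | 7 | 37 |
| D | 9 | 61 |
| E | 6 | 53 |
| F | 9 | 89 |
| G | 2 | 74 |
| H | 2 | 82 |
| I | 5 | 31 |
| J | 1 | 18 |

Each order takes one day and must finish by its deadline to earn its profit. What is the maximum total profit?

498

By profit: F(d9,89), H(d2,82), B(d2,76), G(d2,74), A(d9,69), D(d9,61), E(d6,53), C(d7,37), I(d5,31), J(d1,18)
F→slot 9; H→slot 2; B→slot 1; G skipped; A→slot 8; D→slot 7; E→slot 6; C→slot 5; I→slot 4; J skipped.
Profit = 76 + 82 + 31 + 37 + 53 + 61 + 69 + 89 = 498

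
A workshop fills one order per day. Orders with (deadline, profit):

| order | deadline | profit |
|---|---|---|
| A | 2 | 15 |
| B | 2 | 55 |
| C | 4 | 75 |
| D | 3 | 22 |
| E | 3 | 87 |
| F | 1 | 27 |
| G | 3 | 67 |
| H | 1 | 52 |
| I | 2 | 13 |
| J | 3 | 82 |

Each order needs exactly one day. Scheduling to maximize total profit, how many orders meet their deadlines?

4

Profit order: E=87 J=82 C=75 G=67 B=55 H=52 F=27 D=22 A=15 I=13
Assign: E→slot 3, J→slot 2, C→slot 4, G→slot 1, B skipped, H skipped, F skipped, D skipped, A skipped, I skipped.
Slots: [1:G] [2:J] [3:E] [4:C]
4 of 10 scheduled.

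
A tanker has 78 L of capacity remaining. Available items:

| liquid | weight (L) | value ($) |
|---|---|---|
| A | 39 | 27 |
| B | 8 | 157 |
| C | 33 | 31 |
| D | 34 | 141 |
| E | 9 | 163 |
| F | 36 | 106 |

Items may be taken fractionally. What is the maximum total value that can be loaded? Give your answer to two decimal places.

Ratios (sorted): B 19.62, E 18.11, D 4.15, F 2.94, C 0.94, A 0.69
take B (8 @ 157); take E (9 @ 163); take D (34 @ 141); take 27/36 of F → 79.50. Capacity used 78/78.
Total value = 540.50

540.50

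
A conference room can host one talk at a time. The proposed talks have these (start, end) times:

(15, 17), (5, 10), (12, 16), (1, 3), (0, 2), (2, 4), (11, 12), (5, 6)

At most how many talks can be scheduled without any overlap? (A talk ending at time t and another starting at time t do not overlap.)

5

Sort by end time and greedily take each interval whose start is ≥ the last chosen end.
Sorted by end: (0,2)  (1,3)  (2,4)  (5,6)  (5,10)  (11,12)  (12,16)  (15,17)
take (0,2); take (2,4); take (5,6); take (11,12); take (12,16).
Selected 5 talks.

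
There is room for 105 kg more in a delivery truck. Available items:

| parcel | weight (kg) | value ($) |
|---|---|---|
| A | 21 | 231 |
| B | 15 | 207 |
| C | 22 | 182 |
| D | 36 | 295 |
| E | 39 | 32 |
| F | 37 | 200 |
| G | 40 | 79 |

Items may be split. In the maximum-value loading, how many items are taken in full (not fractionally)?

4

Order: B (207/15=13.80) > A (231/21=11.00) > C (182/22=8.27) > D (295/36=8.19) > F (200/37=5.41) > G (79/40=1.98) > E (32/39=0.82)
Fill: take B (15 @ 207) → take A (21 @ 231) → take C (22 @ 182) → take D (36 @ 295) → take 11/37 of F → 59.46; 105/105 used.
4 item(s) taken whole; one partial (take 11/37 of F).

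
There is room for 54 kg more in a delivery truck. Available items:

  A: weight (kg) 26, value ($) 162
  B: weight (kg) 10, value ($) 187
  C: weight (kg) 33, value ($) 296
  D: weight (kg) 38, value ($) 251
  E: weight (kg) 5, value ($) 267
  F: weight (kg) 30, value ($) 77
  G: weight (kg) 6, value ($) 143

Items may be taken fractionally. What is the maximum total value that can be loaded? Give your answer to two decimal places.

Order: E (267/5=53.40) > G (143/6=23.83) > B (187/10=18.70) > C (296/33=8.97) > D (251/38=6.61) > A (162/26=6.23) > F (77/30=2.57)
Fill: take E (5 @ 267) → take G (6 @ 143) → take B (10 @ 187) → take C (33 @ 296); 54/54 used.
Total value = 893.00

893.00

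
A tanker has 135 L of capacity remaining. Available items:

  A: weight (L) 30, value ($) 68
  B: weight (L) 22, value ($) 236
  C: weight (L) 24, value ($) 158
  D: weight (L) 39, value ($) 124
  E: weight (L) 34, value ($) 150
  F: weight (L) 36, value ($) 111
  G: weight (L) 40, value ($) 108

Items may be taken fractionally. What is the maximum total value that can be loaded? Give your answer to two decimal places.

Ratios (sorted): B 10.73, C 6.58, E 4.41, D 3.18, F 3.08, G 2.70, A 2.27
take B (22 @ 236); take C (24 @ 158); take E (34 @ 150); take D (39 @ 124); take 16/36 of F → 49.33. Capacity used 135/135.
Total value = 717.33

717.33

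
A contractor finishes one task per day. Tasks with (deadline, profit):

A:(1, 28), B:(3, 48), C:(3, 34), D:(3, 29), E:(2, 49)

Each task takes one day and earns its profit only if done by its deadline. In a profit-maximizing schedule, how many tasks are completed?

3

Sort by profit descending; place each in the latest free slot ≤ its deadline.
Profit order: E=49 B=48 C=34 D=29 A=28
Assign: E→slot 2, B→slot 3, C→slot 1, D skipped, A skipped.
Slots: [1:C] [2:E] [3:B]
3 of 5 scheduled.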